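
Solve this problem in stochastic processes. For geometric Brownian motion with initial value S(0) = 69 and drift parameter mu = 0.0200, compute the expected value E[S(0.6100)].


E[S(t)] = S(0) * exp(mu * t)
= 69 * exp(0.0200 * 0.6100)
= 69 * 1.0123
= 69.8470

69.8470


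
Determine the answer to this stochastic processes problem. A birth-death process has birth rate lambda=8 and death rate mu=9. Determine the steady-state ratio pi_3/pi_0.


For birth-death process, pi_n/pi_0 = (lambda/mu)^n
= (8/9)^3
= 0.7023

0.7023


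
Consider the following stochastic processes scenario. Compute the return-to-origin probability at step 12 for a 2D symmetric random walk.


P = C(12,6)^2 / 4^12
= 924^2 / 16777216
= 853776 / 16777216
= 0.0509

0.0509


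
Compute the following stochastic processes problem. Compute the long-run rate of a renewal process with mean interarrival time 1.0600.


Long-run renewal rate = 1/E(X)
= 1/1.0600
= 0.9434

0.9434


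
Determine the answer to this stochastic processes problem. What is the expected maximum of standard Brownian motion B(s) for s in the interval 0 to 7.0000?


E(max B(s)) = sqrt(2t/pi)
= sqrt(2*7.0000/pi)
= sqrt(4.4563)
= 2.1110

2.1110


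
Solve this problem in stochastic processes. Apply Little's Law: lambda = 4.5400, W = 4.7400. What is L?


Little's Law: L = lambda * W
= 4.5400 * 4.7400
= 21.5196

21.5196


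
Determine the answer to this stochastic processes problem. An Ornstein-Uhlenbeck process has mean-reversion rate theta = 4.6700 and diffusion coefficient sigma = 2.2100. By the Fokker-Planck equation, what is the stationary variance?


Stationary variance = sigma^2 / (2*theta)
= 2.2100^2 / (2*4.6700)
= 4.8841 / 9.3400
= 0.5229

0.5229


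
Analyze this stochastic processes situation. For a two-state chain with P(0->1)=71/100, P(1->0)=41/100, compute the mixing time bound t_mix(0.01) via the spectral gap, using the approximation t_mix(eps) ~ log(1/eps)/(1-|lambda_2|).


lambda_2 = |1 - p01 - p10| = |1 - 0.7100 - 0.4100| = 0.1200
t_mix ~ log(1/eps)/(1 - |lambda_2|)
= log(100)/(1 - 0.1200) = 4.6052/0.8800
= 5.2331

5.2331


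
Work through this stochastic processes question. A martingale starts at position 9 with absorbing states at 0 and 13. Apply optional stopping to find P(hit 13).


By optional stopping theorem: E(M at tau) = M(0) = 9
P(hit 13)*13 + P(hit 0)*0 = 9
P(hit 13) = (9 - 0)/(13 - 0) = 9/13 = 0.6923

0.6923


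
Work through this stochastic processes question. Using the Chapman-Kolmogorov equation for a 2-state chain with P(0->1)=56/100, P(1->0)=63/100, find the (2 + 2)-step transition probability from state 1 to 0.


P^4 = P^2 * P^2
Computing via matrix multiplication of the transition matrix.
Entry (1,0) of P^4 = 0.5287

0.5287


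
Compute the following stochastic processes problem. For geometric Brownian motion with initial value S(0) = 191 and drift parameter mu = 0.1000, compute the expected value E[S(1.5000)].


E[S(t)] = S(0) * exp(mu * t)
= 191 * exp(0.1000 * 1.5000)
= 191 * 1.1618
= 221.9103

221.9103


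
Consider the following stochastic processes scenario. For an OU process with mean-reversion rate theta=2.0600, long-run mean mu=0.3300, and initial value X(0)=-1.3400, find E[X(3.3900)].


E[X(t)] = mu + (X(0) - mu)*exp(-theta*t)
= 0.3300 + (-1.3400 - 0.3300)*exp(-2.0600*3.3900)
= 0.3300 + -1.6700 * 9.2715e-04
= 0.3285

0.3285


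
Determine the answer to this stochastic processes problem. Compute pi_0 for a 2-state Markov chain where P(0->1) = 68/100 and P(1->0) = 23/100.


Stationary distribution: pi_0 = p10/(p01+p10), pi_1 = p01/(p01+p10)
p01 = 0.6800, p10 = 0.2300
pi_0 = 0.2527

0.2527


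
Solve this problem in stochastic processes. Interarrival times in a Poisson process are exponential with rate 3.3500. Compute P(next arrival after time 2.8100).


P(X > t) = exp(-lambda * t)
= exp(-3.3500 * 2.8100)
= exp(-9.4135) = 8.1615e-05

8.1615e-05


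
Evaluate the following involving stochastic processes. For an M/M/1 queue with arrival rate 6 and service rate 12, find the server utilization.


rho = lambda/mu
= 6/12
= 0.5000

0.5000


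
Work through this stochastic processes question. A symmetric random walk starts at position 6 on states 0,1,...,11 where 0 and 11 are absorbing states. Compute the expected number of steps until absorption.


For symmetric RW on 0,...,N with absorbing barriers, E(i) = i*(N-i)
E(6) = 6 * 5 = 30

30


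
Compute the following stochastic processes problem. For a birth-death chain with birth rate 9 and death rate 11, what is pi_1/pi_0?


For birth-death process, pi_n/pi_0 = (lambda/mu)^n
= (9/11)^1
= 0.8182

0.8182


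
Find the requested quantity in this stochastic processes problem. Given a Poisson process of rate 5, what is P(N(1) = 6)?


P(N(t)=k) = (lambda*t)^k * exp(-lambda*t) / k!
lambda*t = 5
= 5^6 * exp(-5) / 6!
= 15625 * 0.0067 / 720
= 0.1462

0.1462


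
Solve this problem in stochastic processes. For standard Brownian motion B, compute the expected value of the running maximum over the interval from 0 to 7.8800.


E(max B(s)) = sqrt(2t/pi)
= sqrt(2*7.8800/pi)
= sqrt(5.0166)
= 2.2398

2.2398


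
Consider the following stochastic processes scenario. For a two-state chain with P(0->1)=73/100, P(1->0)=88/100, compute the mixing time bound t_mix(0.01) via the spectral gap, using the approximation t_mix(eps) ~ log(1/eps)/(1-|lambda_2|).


lambda_2 = |1 - p01 - p10| = |1 - 0.7300 - 0.8800| = 0.6100
t_mix ~ log(1/eps)/(1 - |lambda_2|)
= log(100)/(1 - 0.6100) = 4.6052/0.3900
= 11.8081

11.8081


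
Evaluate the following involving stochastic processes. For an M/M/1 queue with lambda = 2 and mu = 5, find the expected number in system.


rho = 2/5 = 0.4000
L = rho/(1-rho)
= 0.4000/0.6000
= 0.6667

0.6667


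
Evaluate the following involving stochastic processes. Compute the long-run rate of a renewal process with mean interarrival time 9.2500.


Long-run renewal rate = 1/E(X)
= 1/9.2500
= 0.1081

0.1081


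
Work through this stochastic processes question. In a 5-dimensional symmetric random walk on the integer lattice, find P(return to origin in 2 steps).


P(return in 2 steps) = P(reverse first step) = 1/(2d)
= 1/10
= 0.1000

0.1000


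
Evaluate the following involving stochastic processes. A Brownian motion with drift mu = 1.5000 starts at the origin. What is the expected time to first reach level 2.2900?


Expected first passage time = a/mu
= 2.2900/1.5000
= 1.5267

1.5267


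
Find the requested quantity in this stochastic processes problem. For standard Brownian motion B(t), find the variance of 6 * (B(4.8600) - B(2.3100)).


Var(alpha*(B(t)-B(s))) = alpha^2 * (t-s)
= 6^2 * (4.8600 - 2.3100)
= 36 * 2.5500
= 91.8000

91.8000


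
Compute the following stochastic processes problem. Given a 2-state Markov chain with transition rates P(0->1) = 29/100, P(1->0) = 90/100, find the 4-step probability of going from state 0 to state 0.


Computing P^4 by matrix multiplication.
P = [[0.7100, 0.2900], [0.9000, 0.1000]]
After raising P to the power 4:
P^4(0,0) = 0.7566

0.7566


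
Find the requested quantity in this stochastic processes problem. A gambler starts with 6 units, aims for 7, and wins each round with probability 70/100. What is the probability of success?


Gambler's ruin formula:
r = q/p = 0.3000/0.7000 = 0.4286
P(win) = (1 - r^i)/(1 - r^N)
= (1 - 0.4286^6)/(1 - 0.4286^7)
= 0.9964

0.9964


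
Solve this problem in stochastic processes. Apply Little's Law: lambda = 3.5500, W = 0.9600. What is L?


Little's Law: L = lambda * W
= 3.5500 * 0.9600
= 3.4080

3.4080


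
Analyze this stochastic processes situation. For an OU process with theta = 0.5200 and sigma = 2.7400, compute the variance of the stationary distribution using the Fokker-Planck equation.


Stationary variance = sigma^2 / (2*theta)
= 2.7400^2 / (2*0.5200)
= 7.5076 / 1.0400
= 7.2188

7.2188


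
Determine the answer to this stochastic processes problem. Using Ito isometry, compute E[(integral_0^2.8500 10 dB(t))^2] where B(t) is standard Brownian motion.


By Ito isometry: E[(int f dB)^2] = int f^2 dt
= 10^2 * 2.8500
= 100 * 2.8500 = 285.0000

285.0000


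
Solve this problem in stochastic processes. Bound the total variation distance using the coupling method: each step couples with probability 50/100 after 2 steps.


TV distance bound <= (1-delta)^n
= (1 - 0.5000)^2
= 0.5000^2
= 0.2500

0.2500


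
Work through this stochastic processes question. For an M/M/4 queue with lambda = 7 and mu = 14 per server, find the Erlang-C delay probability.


a = lambda/mu = 0.5000
rho = a/c = 0.1250
Erlang-C formula applied:
C(c,a) = 0.0018

0.0018


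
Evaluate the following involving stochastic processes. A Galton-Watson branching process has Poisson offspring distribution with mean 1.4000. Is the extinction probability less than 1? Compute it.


Since mu = 1.4000 > 1, extinction prob q < 1.
Solve s = exp(mu*(s-1)) iteratively.
q = 0.4890

0.4890


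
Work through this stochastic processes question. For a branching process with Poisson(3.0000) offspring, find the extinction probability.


Since mu = 3.0000 > 1, extinction prob q < 1.
Solve s = exp(mu*(s-1)) iteratively.
q = 0.0595

0.0595


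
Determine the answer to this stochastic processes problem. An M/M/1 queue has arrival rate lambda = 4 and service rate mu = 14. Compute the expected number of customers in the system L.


rho = 4/14 = 0.2857
L = rho/(1-rho)
= 0.2857/0.7143
= 0.4000

0.4000


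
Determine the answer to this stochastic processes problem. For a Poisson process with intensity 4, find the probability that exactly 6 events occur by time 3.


P(N(t)=k) = (lambda*t)^k * exp(-lambda*t) / k!
lambda*t = 12
= 12^6 * exp(-12) / 6!
= 2985984 * 6.1442e-06 / 720
= 0.0255

0.0255


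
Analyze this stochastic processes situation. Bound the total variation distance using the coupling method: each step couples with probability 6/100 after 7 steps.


TV distance bound <= (1-delta)^n
= (1 - 0.0600)^7
= 0.9400^7
= 0.6485

0.6485


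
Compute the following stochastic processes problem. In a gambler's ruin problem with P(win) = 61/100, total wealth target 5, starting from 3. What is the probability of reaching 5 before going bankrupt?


Gambler's ruin formula:
r = q/p = 0.3900/0.6100 = 0.6393
P(win) = (1 - r^i)/(1 - r^N)
= (1 - 0.6393^3)/(1 - 0.6393^5)
= 0.8270

0.8270


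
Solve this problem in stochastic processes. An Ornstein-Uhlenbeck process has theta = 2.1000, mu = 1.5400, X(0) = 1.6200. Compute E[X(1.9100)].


E[X(t)] = mu + (X(0) - mu)*exp(-theta*t)
= 1.5400 + (1.6200 - 1.5400)*exp(-2.1000*1.9100)
= 1.5400 + 0.0800 * 0.0181
= 1.5414

1.5414


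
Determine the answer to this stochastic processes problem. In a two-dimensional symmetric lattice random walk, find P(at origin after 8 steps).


P = C(8,4)^2 / 4^8
= 70^2 / 65536
= 4900 / 65536
= 0.0748

0.0748


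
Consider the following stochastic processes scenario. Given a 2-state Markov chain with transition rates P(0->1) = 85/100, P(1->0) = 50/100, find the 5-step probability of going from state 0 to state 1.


Computing P^5 by matrix multiplication.
P = [[0.1500, 0.8500], [0.5000, 0.5000]]
After raising P to the power 5:
P^5(0,1) = 0.6329

0.6329


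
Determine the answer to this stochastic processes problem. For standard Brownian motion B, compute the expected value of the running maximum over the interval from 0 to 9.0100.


E(max B(s)) = sqrt(2t/pi)
= sqrt(2*9.0100/pi)
= sqrt(5.7359)
= 2.3950

2.3950


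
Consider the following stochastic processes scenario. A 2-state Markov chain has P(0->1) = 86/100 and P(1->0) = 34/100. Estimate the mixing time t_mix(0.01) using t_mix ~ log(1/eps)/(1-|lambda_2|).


lambda_2 = |1 - p01 - p10| = |1 - 0.8600 - 0.3400| = 0.2000
t_mix ~ log(1/eps)/(1 - |lambda_2|)
= log(100)/(1 - 0.2000) = 4.6052/0.8000
= 5.7565

5.7565


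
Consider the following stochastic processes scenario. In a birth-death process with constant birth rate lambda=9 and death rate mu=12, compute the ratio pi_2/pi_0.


For birth-death process, pi_n/pi_0 = (lambda/mu)^n
= (9/12)^2
= 0.5625

0.5625


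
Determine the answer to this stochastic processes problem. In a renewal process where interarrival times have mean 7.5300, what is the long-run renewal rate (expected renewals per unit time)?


Long-run renewal rate = 1/E(X)
= 1/7.5300
= 0.1328

0.1328


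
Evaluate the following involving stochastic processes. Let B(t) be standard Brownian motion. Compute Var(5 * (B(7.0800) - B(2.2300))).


Var(alpha*(B(t)-B(s))) = alpha^2 * (t-s)
= 5^2 * (7.0800 - 2.2300)
= 25 * 4.8500
= 121.2500

121.2500


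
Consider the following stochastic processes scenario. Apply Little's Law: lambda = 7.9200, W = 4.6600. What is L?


Little's Law: L = lambda * W
= 7.9200 * 4.6600
= 36.9072

36.9072


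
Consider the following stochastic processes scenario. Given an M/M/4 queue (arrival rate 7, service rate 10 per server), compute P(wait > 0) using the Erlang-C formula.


a = lambda/mu = 0.7000
rho = a/c = 0.1750
Erlang-C formula applied:
C(c,a) = 0.0060

0.0060


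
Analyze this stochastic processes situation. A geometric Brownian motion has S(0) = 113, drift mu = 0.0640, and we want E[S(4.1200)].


E[S(t)] = S(0) * exp(mu * t)
= 113 * exp(0.0640 * 4.1200)
= 113 * 1.3017
= 147.0934

147.0934


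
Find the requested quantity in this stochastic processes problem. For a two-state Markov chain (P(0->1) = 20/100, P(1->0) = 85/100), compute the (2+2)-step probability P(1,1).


P^4 = P^2 * P^2
Computing via matrix multiplication of the transition matrix.
Entry (1,1) of P^4 = 0.1905

0.1905


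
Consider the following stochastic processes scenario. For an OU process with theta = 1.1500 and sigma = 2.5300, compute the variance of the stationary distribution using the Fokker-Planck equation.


Stationary variance = sigma^2 / (2*theta)
= 2.5300^2 / (2*1.1500)
= 6.4009 / 2.3000
= 2.7830

2.7830


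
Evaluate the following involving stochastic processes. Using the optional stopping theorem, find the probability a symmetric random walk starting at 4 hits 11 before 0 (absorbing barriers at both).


By optional stopping theorem: E(M at tau) = M(0) = 4
P(hit 11)*11 + P(hit 0)*0 = 4
P(hit 11) = (4 - 0)/(11 - 0) = 4/11 = 0.3636

0.3636


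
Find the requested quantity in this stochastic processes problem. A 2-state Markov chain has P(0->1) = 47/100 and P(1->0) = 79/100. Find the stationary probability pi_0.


Stationary distribution: pi_0 = p10/(p01+p10), pi_1 = p01/(p01+p10)
p01 = 0.4700, p10 = 0.7900
pi_0 = 0.6270

0.6270


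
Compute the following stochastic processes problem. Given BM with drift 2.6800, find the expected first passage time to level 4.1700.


Expected first passage time = a/mu
= 4.1700/2.6800
= 1.5560

1.5560


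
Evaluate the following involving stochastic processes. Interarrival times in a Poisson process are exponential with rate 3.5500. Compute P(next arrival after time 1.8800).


P(X > t) = exp(-lambda * t)
= exp(-3.5500 * 1.8800)
= exp(-6.6740) = 0.0013

0.0013


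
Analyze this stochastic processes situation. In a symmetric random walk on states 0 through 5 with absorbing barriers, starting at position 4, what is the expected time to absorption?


For symmetric RW on 0,...,N with absorbing barriers, E(i) = i*(N-i)
E(4) = 4 * 1 = 4

4


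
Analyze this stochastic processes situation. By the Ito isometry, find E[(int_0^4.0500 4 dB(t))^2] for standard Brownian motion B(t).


By Ito isometry: E[(int f dB)^2] = int f^2 dt
= 4^2 * 4.0500
= 16 * 4.0500 = 64.8000

64.8000


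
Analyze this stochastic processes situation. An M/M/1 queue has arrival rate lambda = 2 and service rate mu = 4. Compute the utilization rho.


rho = lambda/mu
= 2/4
= 0.5000

0.5000


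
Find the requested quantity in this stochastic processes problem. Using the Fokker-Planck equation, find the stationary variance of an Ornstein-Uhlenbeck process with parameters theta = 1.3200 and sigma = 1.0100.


Stationary variance = sigma^2 / (2*theta)
= 1.0100^2 / (2*1.3200)
= 1.0201 / 2.6400
= 0.3864

0.3864


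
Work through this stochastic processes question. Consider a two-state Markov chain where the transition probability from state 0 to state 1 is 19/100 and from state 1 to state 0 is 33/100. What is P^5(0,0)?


Computing P^5 by matrix multiplication.
P = [[0.8100, 0.1900], [0.3300, 0.6700]]
After raising P to the power 5:
P^5(0,0) = 0.6439

0.6439


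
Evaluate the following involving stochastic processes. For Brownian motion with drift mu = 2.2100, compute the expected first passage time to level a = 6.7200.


Expected first passage time = a/mu
= 6.7200/2.2100
= 3.0407

3.0407


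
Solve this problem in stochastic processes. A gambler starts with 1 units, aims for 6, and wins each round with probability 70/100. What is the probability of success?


Gambler's ruin formula:
r = q/p = 0.3000/0.7000 = 0.4286
P(win) = (1 - r^i)/(1 - r^N)
= (1 - 0.4286^1)/(1 - 0.4286^6)
= 0.5750

0.5750


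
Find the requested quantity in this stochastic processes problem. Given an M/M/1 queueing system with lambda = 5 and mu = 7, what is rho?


rho = lambda/mu
= 5/7
= 0.7143

0.7143


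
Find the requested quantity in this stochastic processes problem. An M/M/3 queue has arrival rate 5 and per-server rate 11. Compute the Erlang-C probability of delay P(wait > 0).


a = lambda/mu = 0.4545
rho = a/c = 0.1515
Erlang-C formula applied:
C(c,a) = 0.0117

0.0117


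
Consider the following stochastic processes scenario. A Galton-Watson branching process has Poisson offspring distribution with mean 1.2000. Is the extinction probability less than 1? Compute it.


Since mu = 1.2000 > 1, extinction prob q < 1.
Solve s = exp(mu*(s-1)) iteratively.
q = 0.6863

0.6863


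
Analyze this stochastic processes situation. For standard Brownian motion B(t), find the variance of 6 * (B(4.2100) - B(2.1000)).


Var(alpha*(B(t)-B(s))) = alpha^2 * (t-s)
= 6^2 * (4.2100 - 2.1000)
= 36 * 2.1100
= 75.9600

75.9600


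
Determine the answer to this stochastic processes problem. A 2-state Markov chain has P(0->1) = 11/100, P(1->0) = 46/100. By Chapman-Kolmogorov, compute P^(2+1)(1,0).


P^3 = P^2 * P^1
Computing via matrix multiplication of the transition matrix.
Entry (1,0) of P^3 = 0.7429

0.7429


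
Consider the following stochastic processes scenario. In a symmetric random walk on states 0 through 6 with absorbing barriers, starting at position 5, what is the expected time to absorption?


For symmetric RW on 0,...,N with absorbing barriers, E(i) = i*(N-i)
E(5) = 5 * 1 = 5

5


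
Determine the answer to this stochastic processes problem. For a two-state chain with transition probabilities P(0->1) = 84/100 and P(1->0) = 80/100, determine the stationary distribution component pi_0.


Stationary distribution: pi_0 = p10/(p01+p10), pi_1 = p01/(p01+p10)
p01 = 0.8400, p10 = 0.8000
pi_0 = 0.4878

0.4878


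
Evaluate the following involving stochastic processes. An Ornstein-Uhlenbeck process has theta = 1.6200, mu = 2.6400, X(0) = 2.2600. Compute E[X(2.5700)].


E[X(t)] = mu + (X(0) - mu)*exp(-theta*t)
= 2.6400 + (2.2600 - 2.6400)*exp(-1.6200*2.5700)
= 2.6400 + -0.3800 * 0.0156
= 2.6341

2.6341


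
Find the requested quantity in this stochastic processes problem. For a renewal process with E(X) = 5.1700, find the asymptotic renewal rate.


Long-run renewal rate = 1/E(X)
= 1/5.1700
= 0.1934

0.1934


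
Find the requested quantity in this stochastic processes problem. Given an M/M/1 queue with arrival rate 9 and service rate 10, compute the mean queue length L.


rho = 9/10 = 0.9000
L = rho/(1-rho)
= 0.9000/0.1000
= 9.0000

9.0000


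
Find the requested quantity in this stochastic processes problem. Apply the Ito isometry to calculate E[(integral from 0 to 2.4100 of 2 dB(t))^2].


By Ito isometry: E[(int f dB)^2] = int f^2 dt
= 2^2 * 2.4100
= 4 * 2.4100 = 9.6400

9.6400


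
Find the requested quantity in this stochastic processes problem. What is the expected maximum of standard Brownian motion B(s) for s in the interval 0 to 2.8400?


E(max B(s)) = sqrt(2t/pi)
= sqrt(2*2.8400/pi)
= sqrt(1.8080)
= 1.3446

1.3446


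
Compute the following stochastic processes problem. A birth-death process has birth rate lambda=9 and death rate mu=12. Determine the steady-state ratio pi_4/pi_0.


For birth-death process, pi_n/pi_0 = (lambda/mu)^n
= (9/12)^4
= 0.3164

0.3164


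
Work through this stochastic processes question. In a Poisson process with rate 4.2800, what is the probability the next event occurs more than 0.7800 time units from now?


P(X > t) = exp(-lambda * t)
= exp(-4.2800 * 0.7800)
= exp(-3.3384) = 0.0355

0.0355


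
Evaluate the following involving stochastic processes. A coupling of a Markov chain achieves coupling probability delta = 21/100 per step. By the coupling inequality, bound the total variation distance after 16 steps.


TV distance bound <= (1-delta)^n
= (1 - 0.2100)^16
= 0.7900^16
= 0.0230

0.0230


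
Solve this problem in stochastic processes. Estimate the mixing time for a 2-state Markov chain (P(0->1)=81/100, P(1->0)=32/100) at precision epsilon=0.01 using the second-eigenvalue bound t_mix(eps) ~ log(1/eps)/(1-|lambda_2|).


lambda_2 = |1 - p01 - p10| = |1 - 0.8100 - 0.3200| = 0.1300
t_mix ~ log(1/eps)/(1 - |lambda_2|)
= log(100)/(1 - 0.1300) = 4.6052/0.8700
= 5.2933

5.2933


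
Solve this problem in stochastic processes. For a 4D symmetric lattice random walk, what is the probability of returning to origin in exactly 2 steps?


P(return in 2 steps) = P(reverse first step) = 1/(2d)
= 1/8
= 0.1250

0.1250


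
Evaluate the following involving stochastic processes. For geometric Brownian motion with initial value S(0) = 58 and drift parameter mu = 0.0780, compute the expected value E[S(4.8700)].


E[S(t)] = S(0) * exp(mu * t)
= 58 * exp(0.0780 * 4.8700)
= 58 * 1.4621
= 84.8006

84.8006


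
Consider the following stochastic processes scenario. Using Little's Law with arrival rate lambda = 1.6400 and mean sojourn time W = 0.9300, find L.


Little's Law: L = lambda * W
= 1.6400 * 0.9300
= 1.5252

1.5252


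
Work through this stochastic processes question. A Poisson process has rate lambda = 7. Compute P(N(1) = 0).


P(N(t)=k) = (lambda*t)^k * exp(-lambda*t) / k!
lambda*t = 7
= 7^0 * exp(-7) / 0!
= 1 * 9.1188e-04 / 1
= 9.1188e-04

9.1188e-04


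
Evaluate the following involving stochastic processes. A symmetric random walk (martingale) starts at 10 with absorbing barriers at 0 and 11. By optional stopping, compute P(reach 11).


By optional stopping theorem: E(M at tau) = M(0) = 10
P(hit 11)*11 + P(hit 0)*0 = 10
P(hit 11) = (10 - 0)/(11 - 0) = 10/11 = 0.9091

0.9091


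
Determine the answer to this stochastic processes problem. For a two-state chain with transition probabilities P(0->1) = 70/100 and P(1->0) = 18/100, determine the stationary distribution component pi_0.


Stationary distribution: pi_0 = p10/(p01+p10), pi_1 = p01/(p01+p10)
p01 = 0.7000, p10 = 0.1800
pi_0 = 0.2045

0.2045


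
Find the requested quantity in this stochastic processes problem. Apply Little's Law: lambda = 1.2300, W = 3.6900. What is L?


Little's Law: L = lambda * W
= 1.2300 * 3.6900
= 4.5387

4.5387


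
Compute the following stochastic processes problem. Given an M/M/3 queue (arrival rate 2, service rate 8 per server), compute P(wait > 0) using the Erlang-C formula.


a = lambda/mu = 0.2500
rho = a/c = 0.0833
Erlang-C formula applied:
C(c,a) = 0.0022

0.0022


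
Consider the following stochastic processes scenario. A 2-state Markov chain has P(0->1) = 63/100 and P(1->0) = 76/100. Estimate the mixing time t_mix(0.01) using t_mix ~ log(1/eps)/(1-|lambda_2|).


lambda_2 = |1 - p01 - p10| = |1 - 0.6300 - 0.7600| = 0.3900
t_mix ~ log(1/eps)/(1 - |lambda_2|)
= log(100)/(1 - 0.3900) = 4.6052/0.6100
= 7.5495

7.5495


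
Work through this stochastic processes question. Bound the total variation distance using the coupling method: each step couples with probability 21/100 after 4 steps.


TV distance bound <= (1-delta)^n
= (1 - 0.2100)^4
= 0.7900^4
= 0.3895

0.3895


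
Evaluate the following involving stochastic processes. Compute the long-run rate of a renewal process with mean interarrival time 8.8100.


Long-run renewal rate = 1/E(X)
= 1/8.8100
= 0.1135

0.1135


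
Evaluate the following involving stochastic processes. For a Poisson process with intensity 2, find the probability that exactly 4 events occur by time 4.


P(N(t)=k) = (lambda*t)^k * exp(-lambda*t) / k!
lambda*t = 8
= 8^4 * exp(-8) / 4!
= 4096 * 3.3546e-04 / 24
= 0.0573

0.0573


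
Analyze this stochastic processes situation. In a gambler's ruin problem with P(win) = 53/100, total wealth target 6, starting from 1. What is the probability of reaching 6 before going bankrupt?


Gambler's ruin formula:
r = q/p = 0.4700/0.5300 = 0.8868
P(win) = (1 - r^i)/(1 - r^N)
= (1 - 0.8868^1)/(1 - 0.8868^6)
= 0.2204

0.2204


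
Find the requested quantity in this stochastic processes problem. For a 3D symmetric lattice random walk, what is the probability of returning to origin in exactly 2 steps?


P(return in 2 steps) = P(reverse first step) = 1/(2d)
= 1/6
= 0.1667

0.1667


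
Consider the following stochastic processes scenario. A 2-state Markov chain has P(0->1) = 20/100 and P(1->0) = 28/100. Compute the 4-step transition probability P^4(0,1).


Computing P^4 by matrix multiplication.
P = [[0.8000, 0.2000], [0.2800, 0.7200]]
After raising P to the power 4:
P^4(0,1) = 0.3862

0.3862


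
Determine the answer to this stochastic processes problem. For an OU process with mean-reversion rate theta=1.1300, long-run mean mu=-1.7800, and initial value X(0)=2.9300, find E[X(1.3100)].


E[X(t)] = mu + (X(0) - mu)*exp(-theta*t)
= -1.7800 + (2.9300 - -1.7800)*exp(-1.1300*1.3100)
= -1.7800 + 4.7100 * 0.2276
= -0.7081

-0.7081


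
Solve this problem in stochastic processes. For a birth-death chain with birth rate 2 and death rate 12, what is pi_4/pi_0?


For birth-death process, pi_n/pi_0 = (lambda/mu)^n
= (2/12)^4
= 7.7160e-04

7.7160e-04


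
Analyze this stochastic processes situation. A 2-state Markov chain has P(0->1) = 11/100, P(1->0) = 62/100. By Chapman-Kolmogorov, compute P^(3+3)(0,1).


P^6 = P^3 * P^3
Computing via matrix multiplication of the transition matrix.
Entry (0,1) of P^6 = 0.1506

0.1506


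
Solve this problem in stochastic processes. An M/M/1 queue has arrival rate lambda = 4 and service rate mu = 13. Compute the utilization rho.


rho = lambda/mu
= 4/13
= 0.3077

0.3077


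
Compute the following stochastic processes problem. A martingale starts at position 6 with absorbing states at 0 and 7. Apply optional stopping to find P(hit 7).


By optional stopping theorem: E(M at tau) = M(0) = 6
P(hit 7)*7 + P(hit 0)*0 = 6
P(hit 7) = (6 - 0)/(7 - 0) = 6/7 = 0.8571

0.8571


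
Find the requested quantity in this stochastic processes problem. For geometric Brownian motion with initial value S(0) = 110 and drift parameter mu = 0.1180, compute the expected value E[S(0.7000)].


E[S(t)] = S(0) * exp(mu * t)
= 110 * exp(0.1180 * 0.7000)
= 110 * 1.0861
= 119.4718

119.4718


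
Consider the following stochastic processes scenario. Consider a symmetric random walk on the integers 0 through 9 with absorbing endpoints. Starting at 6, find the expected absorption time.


For symmetric RW on 0,...,N with absorbing barriers, E(i) = i*(N-i)
E(6) = 6 * 3 = 18

18


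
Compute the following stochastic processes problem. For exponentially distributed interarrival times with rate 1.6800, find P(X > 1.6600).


P(X > t) = exp(-lambda * t)
= exp(-1.6800 * 1.6600)
= exp(-2.7888) = 0.0615

0.0615


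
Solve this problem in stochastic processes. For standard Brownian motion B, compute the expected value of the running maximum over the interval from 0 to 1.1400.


E(max B(s)) = sqrt(2t/pi)
= sqrt(2*1.1400/pi)
= sqrt(0.7257)
= 0.8519

0.8519


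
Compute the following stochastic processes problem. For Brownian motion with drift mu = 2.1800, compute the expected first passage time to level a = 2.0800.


Expected first passage time = a/mu
= 2.0800/2.1800
= 0.9541

0.9541


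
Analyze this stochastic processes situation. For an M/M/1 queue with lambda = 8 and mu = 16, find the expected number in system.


rho = 8/16 = 0.5000
L = rho/(1-rho)
= 0.5000/0.5000
= 1.0000

1.0000


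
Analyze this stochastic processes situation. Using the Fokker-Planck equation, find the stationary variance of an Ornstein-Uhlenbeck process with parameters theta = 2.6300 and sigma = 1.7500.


Stationary variance = sigma^2 / (2*theta)
= 1.7500^2 / (2*2.6300)
= 3.0625 / 5.2600
= 0.5822

0.5822


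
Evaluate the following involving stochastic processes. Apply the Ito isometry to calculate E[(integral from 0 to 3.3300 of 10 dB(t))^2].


By Ito isometry: E[(int f dB)^2] = int f^2 dt
= 10^2 * 3.3300
= 100 * 3.3300 = 333.0000

333.0000


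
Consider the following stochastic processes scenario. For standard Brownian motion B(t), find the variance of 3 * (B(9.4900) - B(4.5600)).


Var(alpha*(B(t)-B(s))) = alpha^2 * (t-s)
= 3^2 * (9.4900 - 4.5600)
= 9 * 4.9300
= 44.3700

44.3700


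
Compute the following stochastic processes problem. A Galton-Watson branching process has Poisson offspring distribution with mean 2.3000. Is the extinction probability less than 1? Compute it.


Since mu = 2.3000 > 1, extinction prob q < 1.
Solve s = exp(mu*(s-1)) iteratively.
q = 0.1376

0.1376


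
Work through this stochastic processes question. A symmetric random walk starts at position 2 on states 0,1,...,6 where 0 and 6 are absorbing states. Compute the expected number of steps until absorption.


For symmetric RW on 0,...,N with absorbing barriers, E(i) = i*(N-i)
E(2) = 2 * 4 = 8

8


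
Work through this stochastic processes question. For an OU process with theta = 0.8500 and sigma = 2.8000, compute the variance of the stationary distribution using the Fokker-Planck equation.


Stationary variance = sigma^2 / (2*theta)
= 2.8000^2 / (2*0.8500)
= 7.8400 / 1.7000
= 4.6118

4.6118


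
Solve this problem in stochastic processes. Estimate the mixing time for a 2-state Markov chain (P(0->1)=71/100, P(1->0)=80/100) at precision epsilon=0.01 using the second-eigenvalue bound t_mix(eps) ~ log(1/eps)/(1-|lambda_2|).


lambda_2 = |1 - p01 - p10| = |1 - 0.7100 - 0.8000| = 0.5100
t_mix ~ log(1/eps)/(1 - |lambda_2|)
= log(100)/(1 - 0.5100) = 4.6052/0.4900
= 9.3983

9.3983


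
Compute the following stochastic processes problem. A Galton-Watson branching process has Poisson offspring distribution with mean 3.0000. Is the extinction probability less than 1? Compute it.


Since mu = 3.0000 > 1, extinction prob q < 1.
Solve s = exp(mu*(s-1)) iteratively.
q = 0.0595

0.0595


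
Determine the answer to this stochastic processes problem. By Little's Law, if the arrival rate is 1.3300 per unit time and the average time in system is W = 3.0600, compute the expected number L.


Little's Law: L = lambda * W
= 1.3300 * 3.0600
= 4.0698

4.0698


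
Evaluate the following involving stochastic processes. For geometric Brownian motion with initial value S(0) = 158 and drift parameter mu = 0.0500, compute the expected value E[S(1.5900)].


E[S(t)] = S(0) * exp(mu * t)
= 158 * exp(0.0500 * 1.5900)
= 158 * 1.0827
= 171.0738

171.0738


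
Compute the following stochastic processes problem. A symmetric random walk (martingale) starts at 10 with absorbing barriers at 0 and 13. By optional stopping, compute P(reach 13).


By optional stopping theorem: E(M at tau) = M(0) = 10
P(hit 13)*13 + P(hit 0)*0 = 10
P(hit 13) = (10 - 0)/(13 - 0) = 10/13 = 0.7692

0.7692


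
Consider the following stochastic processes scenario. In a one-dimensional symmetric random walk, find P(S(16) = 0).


P(S(16) = 0) = C(16,8) / 4^8
= 12870 / 65536
= 0.1964

0.1964


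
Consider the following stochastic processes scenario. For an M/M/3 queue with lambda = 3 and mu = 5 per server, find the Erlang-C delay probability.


a = lambda/mu = 0.6000
rho = a/c = 0.2000
Erlang-C formula applied:
C(c,a) = 0.0247

0.0247


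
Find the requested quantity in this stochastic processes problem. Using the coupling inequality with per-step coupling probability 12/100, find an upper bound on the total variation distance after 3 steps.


TV distance bound <= (1-delta)^n
= (1 - 0.1200)^3
= 0.8800^3
= 0.6815

0.6815


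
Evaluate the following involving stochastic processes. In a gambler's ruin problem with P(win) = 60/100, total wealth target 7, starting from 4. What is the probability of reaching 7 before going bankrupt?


Gambler's ruin formula:
r = q/p = 0.4000/0.6000 = 0.6667
P(win) = (1 - r^i)/(1 - r^N)
= (1 - 0.6667^4)/(1 - 0.6667^7)
= 0.8524

0.8524


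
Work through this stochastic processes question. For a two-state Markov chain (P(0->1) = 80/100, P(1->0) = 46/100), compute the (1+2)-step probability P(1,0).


P^3 = P^1 * P^2
Computing via matrix multiplication of the transition matrix.
Entry (1,0) of P^3 = 0.3715

0.3715


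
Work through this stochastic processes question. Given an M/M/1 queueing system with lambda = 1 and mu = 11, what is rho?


rho = lambda/mu
= 1/11
= 0.0909

0.0909


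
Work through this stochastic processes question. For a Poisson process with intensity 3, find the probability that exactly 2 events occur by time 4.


P(N(t)=k) = (lambda*t)^k * exp(-lambda*t) / k!
lambda*t = 12
= 12^2 * exp(-12) / 2!
= 144 * 6.1442e-06 / 2
= 4.4238e-04

4.4238e-04


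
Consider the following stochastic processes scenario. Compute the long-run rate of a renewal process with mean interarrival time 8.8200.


Long-run renewal rate = 1/E(X)
= 1/8.8200
= 0.1134

0.1134


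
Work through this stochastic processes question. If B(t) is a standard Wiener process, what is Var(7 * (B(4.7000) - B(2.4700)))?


Var(alpha*(B(t)-B(s))) = alpha^2 * (t-s)
= 7^2 * (4.7000 - 2.4700)
= 49 * 2.2300
= 109.2700

109.2700


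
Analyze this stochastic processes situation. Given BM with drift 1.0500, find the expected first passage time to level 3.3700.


Expected first passage time = a/mu
= 3.3700/1.0500
= 3.2095

3.2095


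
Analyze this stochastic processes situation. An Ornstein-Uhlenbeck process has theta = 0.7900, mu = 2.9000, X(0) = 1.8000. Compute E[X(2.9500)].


E[X(t)] = mu + (X(0) - mu)*exp(-theta*t)
= 2.9000 + (1.8000 - 2.9000)*exp(-0.7900*2.9500)
= 2.9000 + -1.1000 * 0.0972
= 2.7930

2.7930


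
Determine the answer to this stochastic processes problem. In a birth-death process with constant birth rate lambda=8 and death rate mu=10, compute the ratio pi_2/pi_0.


For birth-death process, pi_n/pi_0 = (lambda/mu)^n
= (8/10)^2
= 0.6400

0.6400


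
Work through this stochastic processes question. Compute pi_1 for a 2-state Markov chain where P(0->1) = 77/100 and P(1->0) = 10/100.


Stationary distribution: pi_0 = p10/(p01+p10), pi_1 = p01/(p01+p10)
p01 = 0.7700, p10 = 0.1000
pi_1 = 0.8851

0.8851


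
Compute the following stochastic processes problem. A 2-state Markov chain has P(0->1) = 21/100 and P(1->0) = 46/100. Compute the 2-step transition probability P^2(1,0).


Computing P^2 by matrix multiplication.
P = [[0.7900, 0.2100], [0.4600, 0.5400]]
After raising P to the power 2:
P^2(1,0) = 0.6118

0.6118


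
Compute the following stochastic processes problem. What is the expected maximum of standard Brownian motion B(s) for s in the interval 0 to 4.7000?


E(max B(s)) = sqrt(2t/pi)
= sqrt(2*4.7000/pi)
= sqrt(2.9921)
= 1.7298

1.7298


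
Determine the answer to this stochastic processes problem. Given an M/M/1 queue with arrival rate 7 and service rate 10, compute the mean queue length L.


rho = 7/10 = 0.7000
L = rho/(1-rho)
= 0.7000/0.3000
= 2.3333

2.3333


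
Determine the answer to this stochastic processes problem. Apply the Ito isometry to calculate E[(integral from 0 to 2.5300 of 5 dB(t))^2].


By Ito isometry: E[(int f dB)^2] = int f^2 dt
= 5^2 * 2.5300
= 25 * 2.5300 = 63.2500

63.2500


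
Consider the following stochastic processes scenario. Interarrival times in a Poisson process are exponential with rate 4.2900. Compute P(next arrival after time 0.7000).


P(X > t) = exp(-lambda * t)
= exp(-4.2900 * 0.7000)
= exp(-3.0030) = 0.0496

0.0496


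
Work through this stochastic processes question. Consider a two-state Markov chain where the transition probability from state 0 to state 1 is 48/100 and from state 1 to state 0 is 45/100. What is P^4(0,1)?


Computing P^4 by matrix multiplication.
P = [[0.5200, 0.4800], [0.4500, 0.5500]]
After raising P to the power 4:
P^4(0,1) = 0.5161

0.5161


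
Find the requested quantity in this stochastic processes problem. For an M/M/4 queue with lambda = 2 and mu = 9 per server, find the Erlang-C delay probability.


a = lambda/mu = 0.2222
rho = a/c = 0.0556
Erlang-C formula applied:
C(c,a) = 8.6149e-05

8.6149e-05


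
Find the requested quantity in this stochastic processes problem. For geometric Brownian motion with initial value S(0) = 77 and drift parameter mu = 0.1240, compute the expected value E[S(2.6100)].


E[S(t)] = S(0) * exp(mu * t)
= 77 * exp(0.1240 * 2.6100)
= 77 * 1.3821
= 106.4255

106.4255


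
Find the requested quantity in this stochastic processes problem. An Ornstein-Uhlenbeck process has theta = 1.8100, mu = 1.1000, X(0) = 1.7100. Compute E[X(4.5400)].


E[X(t)] = mu + (X(0) - mu)*exp(-theta*t)
= 1.1000 + (1.7100 - 1.1000)*exp(-1.8100*4.5400)
= 1.1000 + 0.6100 * 2.6992e-04
= 1.1002

1.1002


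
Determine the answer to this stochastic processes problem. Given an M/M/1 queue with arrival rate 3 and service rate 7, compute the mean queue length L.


rho = 3/7 = 0.4286
L = rho/(1-rho)
= 0.4286/0.5714
= 0.7500

0.7500


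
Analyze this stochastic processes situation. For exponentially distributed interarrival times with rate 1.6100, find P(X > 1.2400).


P(X > t) = exp(-lambda * t)
= exp(-1.6100 * 1.2400)
= exp(-1.9964) = 0.1358

0.1358


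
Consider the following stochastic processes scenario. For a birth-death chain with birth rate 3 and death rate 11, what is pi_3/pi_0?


For birth-death process, pi_n/pi_0 = (lambda/mu)^n
= (3/11)^3
= 0.0203

0.0203


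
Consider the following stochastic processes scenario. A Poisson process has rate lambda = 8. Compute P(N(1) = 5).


P(N(t)=k) = (lambda*t)^k * exp(-lambda*t) / k!
lambda*t = 8
= 8^5 * exp(-8) / 5!
= 32768 * 3.3546e-04 / 120
= 0.0916

0.0916


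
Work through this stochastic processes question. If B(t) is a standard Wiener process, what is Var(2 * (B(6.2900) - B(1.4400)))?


Var(alpha*(B(t)-B(s))) = alpha^2 * (t-s)
= 2^2 * (6.2900 - 1.4400)
= 4 * 4.8500
= 19.4000

19.4000


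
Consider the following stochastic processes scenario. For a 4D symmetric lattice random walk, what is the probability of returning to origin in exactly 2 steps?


P(return in 2 steps) = P(reverse first step) = 1/(2d)
= 1/8
= 0.1250

0.1250


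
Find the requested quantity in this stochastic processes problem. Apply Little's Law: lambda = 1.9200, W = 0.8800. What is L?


Little's Law: L = lambda * W
= 1.9200 * 0.8800
= 1.6896

1.6896


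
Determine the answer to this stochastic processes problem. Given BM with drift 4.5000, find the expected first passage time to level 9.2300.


Expected first passage time = a/mu
= 9.2300/4.5000
= 2.0511

2.0511


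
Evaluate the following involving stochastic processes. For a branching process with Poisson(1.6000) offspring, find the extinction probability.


Since mu = 1.6000 > 1, extinction prob q < 1.
Solve s = exp(mu*(s-1)) iteratively.
q = 0.3580

0.3580
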